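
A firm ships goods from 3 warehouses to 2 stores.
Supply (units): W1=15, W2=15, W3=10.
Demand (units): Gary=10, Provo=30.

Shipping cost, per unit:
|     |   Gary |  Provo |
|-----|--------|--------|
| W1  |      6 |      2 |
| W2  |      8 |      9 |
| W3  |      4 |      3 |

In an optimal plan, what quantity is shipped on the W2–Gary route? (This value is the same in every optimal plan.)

10

The minimum-cost plan:
  W1–Provo: 15 × 2 = 30
  W2–Gary: 10 × 8 = 80
  W2–Provo: 5 × 9 = 45
  W3–Provo: 10 × 3 = 30
Total cost = 185.
So W2→Gary carries 10 units.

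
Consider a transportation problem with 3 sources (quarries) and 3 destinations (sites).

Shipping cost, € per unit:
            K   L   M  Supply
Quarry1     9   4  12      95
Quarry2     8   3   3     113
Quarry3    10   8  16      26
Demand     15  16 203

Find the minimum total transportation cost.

Optimal allocation:
  Quarry1->L: 5 × €4 = €20
  Quarry1->M: 90 × €12 = €1080
  Quarry2->M: 113 × €3 = €339
  Quarry3->K: 15 × €10 = €150
  Quarry3->L: 11 × €8 = €88
Total = 20 + 1080 + 339 + 150 + 88 = €1677.
(Supply check: Quarry1 ships 95; Quarry2 ships 113; Quarry3 ships 26.)

1677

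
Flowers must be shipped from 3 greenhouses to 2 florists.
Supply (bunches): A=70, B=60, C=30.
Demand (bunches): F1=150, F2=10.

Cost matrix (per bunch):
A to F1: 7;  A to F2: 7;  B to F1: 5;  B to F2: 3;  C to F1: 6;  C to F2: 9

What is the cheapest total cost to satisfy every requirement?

950

A cheapest plan:
  A–F1: 70 × 7 = 490
  B–F1: 50 × 5 = 250
  B–F2: 10 × 3 = 30
  C–F1: 30 × 6 = 180
Total = 490 + 250 + 30 + 180 = 950.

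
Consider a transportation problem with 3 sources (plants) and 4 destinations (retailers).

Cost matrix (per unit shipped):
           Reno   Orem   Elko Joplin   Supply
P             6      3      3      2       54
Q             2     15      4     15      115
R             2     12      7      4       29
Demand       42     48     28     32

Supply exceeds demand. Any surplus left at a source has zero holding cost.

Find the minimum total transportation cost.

456

One minimum-cost allocation:
  P–Orem: 48 × 3 = 144
  P–Joplin: 6 × 2 = 12
  Q–Reno: 42 × 2 = 84
  Q–Elko: 28 × 4 = 112
  R–Joplin: 26 × 4 = 104
Total = 144 + 12 + 84 + 112 + 104 = 456.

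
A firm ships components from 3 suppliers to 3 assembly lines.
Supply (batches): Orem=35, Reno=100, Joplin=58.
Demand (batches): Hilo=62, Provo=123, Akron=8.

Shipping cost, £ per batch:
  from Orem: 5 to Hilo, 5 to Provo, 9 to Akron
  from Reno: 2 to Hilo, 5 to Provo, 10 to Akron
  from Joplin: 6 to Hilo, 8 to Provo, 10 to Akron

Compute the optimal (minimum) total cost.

969

A cheapest plan:
  Orem->Provo: 35 × £5 = £175
  Reno->Hilo: 62 × £2 = £124
  Reno->Provo: 38 × £5 = £190
  Joplin->Provo: 50 × £8 = £400
  Joplin->Akron: 8 × £10 = £80
Total = 175 + 124 + 190 + 400 + 80 = £969.
(Supply check: Orem ships 35; Reno ships 100; Joplin ships 58.)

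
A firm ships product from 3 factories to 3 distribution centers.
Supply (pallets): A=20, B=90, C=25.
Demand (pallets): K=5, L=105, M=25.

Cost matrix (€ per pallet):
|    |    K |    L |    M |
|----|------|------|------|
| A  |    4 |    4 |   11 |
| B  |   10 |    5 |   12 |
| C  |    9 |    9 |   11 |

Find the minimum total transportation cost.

805

Optimal allocation:
  A–K: 5 × €4 = €20
  A–L: 15 × €4 = €60
  B–L: 90 × €5 = €450
  C–M: 25 × €11 = €275
Total = 20 + 60 + 450 + 275 = €805.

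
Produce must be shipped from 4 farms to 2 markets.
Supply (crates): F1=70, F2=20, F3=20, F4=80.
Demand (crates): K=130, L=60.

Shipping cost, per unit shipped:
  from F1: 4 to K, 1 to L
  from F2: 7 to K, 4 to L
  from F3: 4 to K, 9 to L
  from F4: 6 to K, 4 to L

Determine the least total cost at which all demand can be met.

800

One minimum-cost allocation:
  F1 to K: 10 × 4 = 40
  F1 to L: 60 × 1 = 60
  F2 to K: 20 × 7 = 140
  F3 to K: 20 × 4 = 80
  F4 to K: 80 × 6 = 480
Total = 40 + 60 + 140 + 80 + 480 = 800.
(Supply check: F1 ships 70; F2 ships 20; F3 ships 20; F4 ships 80.)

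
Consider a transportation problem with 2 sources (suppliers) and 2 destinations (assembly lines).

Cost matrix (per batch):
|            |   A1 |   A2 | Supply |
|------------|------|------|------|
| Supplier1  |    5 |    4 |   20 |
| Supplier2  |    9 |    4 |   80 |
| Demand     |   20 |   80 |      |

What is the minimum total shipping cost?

420

A cheapest plan:
  Supplier1 to A1: 20 × 5 = 100
  Supplier2 to A2: 80 × 4 = 320
Total = 100 + 320 = 420.
(Supply check: Supplier1 ships 20; Supplier2 ships 80.)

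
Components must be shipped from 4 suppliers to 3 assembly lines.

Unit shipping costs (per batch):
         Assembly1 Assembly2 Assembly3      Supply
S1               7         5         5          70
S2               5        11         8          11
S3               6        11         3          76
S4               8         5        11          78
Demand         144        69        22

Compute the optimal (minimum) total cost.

1352

One minimum-cost allocation:
  S1 to Assembly1: 70 × 7 = 490
  S2 to Assembly1: 11 × 5 = 55
  S3 to Assembly1: 54 × 6 = 324
  S3 to Assembly3: 22 × 3 = 66
  S4 to Assembly1: 9 × 8 = 72
  S4 to Assembly2: 69 × 5 = 345
Total = 490 + 55 + 324 + 66 + 72 + 345 = 1352.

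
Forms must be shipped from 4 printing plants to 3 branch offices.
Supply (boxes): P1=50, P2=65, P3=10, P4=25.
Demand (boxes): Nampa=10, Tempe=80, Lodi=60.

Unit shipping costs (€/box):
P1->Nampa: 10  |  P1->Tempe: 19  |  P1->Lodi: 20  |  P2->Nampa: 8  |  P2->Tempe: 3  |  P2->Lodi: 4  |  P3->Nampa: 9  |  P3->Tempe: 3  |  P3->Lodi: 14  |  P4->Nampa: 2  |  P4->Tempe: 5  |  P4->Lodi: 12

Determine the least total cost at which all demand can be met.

One minimum-cost allocation:
  P1->Nampa: 10 × €10 = €100
  P1->Tempe: 40 × €19 = €760
  P2->Tempe: 5 × €3 = €15
  P2->Lodi: 60 × €4 = €240
  P3->Tempe: 10 × €3 = €30
  P4->Tempe: 25 × €5 = €125
Total = 100 + 760 + 15 + 240 + 30 + 125 = €1270.
(Supply check: P1 ships 50; P2 ships 65; P3 ships 10; P4 ships 25.)

1270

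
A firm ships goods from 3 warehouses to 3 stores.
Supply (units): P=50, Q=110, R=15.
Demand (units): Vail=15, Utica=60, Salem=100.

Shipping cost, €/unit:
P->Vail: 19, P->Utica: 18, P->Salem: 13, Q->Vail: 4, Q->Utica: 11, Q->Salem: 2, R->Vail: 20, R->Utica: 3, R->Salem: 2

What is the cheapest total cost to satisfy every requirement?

1170

A cheapest plan:
  P to Utica: 45 × €18 = €810
  P to Salem: 5 × €13 = €65
  Q to Vail: 15 × €4 = €60
  Q to Salem: 95 × €2 = €190
  R to Utica: 15 × €3 = €45
Total = 810 + 65 + 60 + 190 + 45 = €1170.
(Supply check: P ships 50; Q ships 110; R ships 15.)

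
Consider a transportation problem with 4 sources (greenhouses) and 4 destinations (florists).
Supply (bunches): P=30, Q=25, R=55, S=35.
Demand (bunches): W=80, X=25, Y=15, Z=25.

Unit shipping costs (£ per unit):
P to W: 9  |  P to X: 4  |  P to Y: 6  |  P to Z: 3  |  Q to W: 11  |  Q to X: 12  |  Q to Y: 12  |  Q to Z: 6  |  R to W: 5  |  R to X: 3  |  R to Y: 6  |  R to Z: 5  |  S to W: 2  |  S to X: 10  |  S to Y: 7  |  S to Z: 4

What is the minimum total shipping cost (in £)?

An optimal shipping plan:
  P–X: 15 × £4 = £60
  P–Y: 15 × £6 = £90
  Q–Z: 25 × £6 = £150
  R–W: 45 × £5 = £225
  R–X: 10 × £3 = £30
  S–W: 35 × £2 = £70
Total = 60 + 90 + 150 + 225 + 30 + 70 = £625.

625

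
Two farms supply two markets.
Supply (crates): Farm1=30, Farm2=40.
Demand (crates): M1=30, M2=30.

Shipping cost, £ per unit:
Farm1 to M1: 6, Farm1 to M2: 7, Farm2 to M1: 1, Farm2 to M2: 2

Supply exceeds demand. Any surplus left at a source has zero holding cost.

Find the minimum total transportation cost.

190

A cheapest plan:
  Farm1->M1: 20 × £6 = £120
  Farm2->M1: 10 × £1 = £10
  Farm2->M2: 30 × £2 = £60
Total = 120 + 10 + 60 = £190.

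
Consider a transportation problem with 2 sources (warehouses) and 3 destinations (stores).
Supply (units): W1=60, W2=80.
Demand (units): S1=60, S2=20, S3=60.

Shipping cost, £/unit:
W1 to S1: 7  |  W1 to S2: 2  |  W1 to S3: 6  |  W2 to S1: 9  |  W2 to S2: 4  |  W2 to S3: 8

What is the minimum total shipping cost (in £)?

Optimal allocation:
  W1→S1: 60 units
  W2→S2: 20 units
  W2→S3: 60 units
Total cost = £980.
(Supply check: W1 ships 60; W2 ships 80.)

980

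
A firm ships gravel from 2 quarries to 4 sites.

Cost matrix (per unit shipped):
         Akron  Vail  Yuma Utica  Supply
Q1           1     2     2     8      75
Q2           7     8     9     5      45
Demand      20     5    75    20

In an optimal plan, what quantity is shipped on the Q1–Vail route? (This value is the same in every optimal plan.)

Solving gives:
  Q1 to Yuma: 75 × 2 = 150
  Q2 to Akron: 20 × 7 = 140
  Q2 to Vail: 5 × 8 = 40
  Q2 to Utica: 20 × 5 = 100
Total cost = 430.
The route Q1→Vail is not used.

0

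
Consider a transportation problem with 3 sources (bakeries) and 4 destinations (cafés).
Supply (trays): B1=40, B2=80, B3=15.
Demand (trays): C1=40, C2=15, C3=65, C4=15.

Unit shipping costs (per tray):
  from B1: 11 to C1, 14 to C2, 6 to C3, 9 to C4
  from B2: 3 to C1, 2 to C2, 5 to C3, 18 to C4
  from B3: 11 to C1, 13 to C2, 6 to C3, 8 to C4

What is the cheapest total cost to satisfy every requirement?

Optimal allocation:
  B1→C3: 40 × 6 = 240
  B2→C1: 40 × 3 = 120
  B2→C2: 15 × 2 = 30
  B2→C3: 25 × 5 = 125
  B3→C4: 15 × 8 = 120
Total = 240 + 120 + 30 + 125 + 120 = 635.

635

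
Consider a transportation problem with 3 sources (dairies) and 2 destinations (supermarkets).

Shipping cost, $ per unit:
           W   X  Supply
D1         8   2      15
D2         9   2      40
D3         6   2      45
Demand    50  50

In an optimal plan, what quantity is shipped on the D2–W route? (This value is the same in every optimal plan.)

0

The minimum-cost plan:
  D1->W: 5 crates
  D1->X: 10 crates
  D2->X: 40 crates
  D3->W: 45 crates
Total cost = $410.
The route D2→W is not used.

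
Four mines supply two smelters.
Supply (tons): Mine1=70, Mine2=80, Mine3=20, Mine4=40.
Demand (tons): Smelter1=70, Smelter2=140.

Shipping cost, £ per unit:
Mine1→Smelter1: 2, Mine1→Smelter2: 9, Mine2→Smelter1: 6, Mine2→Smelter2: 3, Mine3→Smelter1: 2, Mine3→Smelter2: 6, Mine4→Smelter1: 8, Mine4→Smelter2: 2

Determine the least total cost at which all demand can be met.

Optimal allocation:
  Mine1 to Smelter1: 70 × £2 = £140
  Mine2 to Smelter2: 80 × £3 = £240
  Mine3 to Smelter2: 20 × £6 = £120
  Mine4 to Smelter2: 40 × £2 = £80
Total = 140 + 240 + 120 + 80 = £580.
(Supply check: Mine1 ships 70; Mine2 ships 80; Mine3 ships 20; Mine4 ships 40.)

580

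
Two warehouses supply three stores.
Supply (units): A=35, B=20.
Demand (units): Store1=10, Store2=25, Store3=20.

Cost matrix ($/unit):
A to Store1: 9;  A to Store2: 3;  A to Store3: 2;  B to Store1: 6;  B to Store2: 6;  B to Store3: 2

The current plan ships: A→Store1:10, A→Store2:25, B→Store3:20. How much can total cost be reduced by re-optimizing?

30

Current plan cost = 10·9 + 25·3 + 20·2 = $205.
Optimal plan:
  A–Store2: 25 × $3 = $75
  A–Store3: 10 × $2 = $20
  B–Store1: 10 × $6 = $60
  B–Store3: 10 × $2 = $20
Optimal cost = $175.
Saving = 205 − 175 = $30.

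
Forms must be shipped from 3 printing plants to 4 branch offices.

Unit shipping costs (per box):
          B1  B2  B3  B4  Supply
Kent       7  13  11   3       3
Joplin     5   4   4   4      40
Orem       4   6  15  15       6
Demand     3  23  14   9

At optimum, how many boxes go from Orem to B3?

0

The minimum-cost plan:
  Kent to B4: 3 × 3 = 9
  Joplin to B2: 20 × 4 = 80
  Joplin to B3: 14 × 4 = 56
  Joplin to B4: 6 × 4 = 24
  Orem to B1: 3 × 4 = 12
  Orem to B2: 3 × 6 = 18
Total cost = 199.
The route Orem→B3 is not used.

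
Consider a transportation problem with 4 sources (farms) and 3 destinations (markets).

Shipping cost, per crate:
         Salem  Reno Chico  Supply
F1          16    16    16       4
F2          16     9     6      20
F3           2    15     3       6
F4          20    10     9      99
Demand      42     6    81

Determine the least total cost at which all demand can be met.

1425

An optimal shipping plan:
  F1 to Salem: 4 × 16 = 64
  F2 to Salem: 20 × 16 = 320
  F3 to Salem: 6 × 2 = 12
  F4 to Salem: 12 × 20 = 240
  F4 to Reno: 6 × 10 = 60
  F4 to Chico: 81 × 9 = 729
Total = 64 + 320 + 12 + 240 + 60 + 729 = 1425.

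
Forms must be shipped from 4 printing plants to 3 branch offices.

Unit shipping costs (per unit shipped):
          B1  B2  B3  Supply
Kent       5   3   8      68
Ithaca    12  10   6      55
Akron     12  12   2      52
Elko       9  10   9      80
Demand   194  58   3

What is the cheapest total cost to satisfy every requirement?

An optimal shipping plan:
  Kent->B1: 10 × 5 = 50
  Kent->B2: 58 × 3 = 174
  Ithaca->B1: 55 × 12 = 660
  Akron->B1: 49 × 12 = 588
  Akron->B3: 3 × 2 = 6
  Elko->B1: 80 × 9 = 720
Total = 50 + 174 + 660 + 588 + 6 + 720 = 2198.

2198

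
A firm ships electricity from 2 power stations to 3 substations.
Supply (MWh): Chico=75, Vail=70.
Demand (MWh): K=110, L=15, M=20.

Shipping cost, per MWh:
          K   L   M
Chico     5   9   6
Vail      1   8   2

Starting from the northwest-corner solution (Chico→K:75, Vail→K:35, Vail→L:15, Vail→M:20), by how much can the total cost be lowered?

Current plan cost = 75·5 + 35·1 + 15·8 + 20·2 = 570.
Optimal plan:
  Chico–K: 40 × 5 = 200
  Chico–L: 15 × 9 = 135
  Chico–M: 20 × 6 = 120
  Vail–K: 70 × 1 = 70
Optimal cost = 525.
Saving = 570 − 525 = 45.

45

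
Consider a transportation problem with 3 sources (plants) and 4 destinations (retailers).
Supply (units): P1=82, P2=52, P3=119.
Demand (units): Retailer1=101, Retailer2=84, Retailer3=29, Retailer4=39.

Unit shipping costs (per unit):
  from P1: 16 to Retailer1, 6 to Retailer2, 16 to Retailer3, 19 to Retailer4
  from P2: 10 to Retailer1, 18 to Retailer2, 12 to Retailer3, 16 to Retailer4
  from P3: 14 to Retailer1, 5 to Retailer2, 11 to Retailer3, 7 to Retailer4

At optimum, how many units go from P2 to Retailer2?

The minimum-cost plan:
  P1→Retailer2: 82 × 6 = 492
  P2→Retailer1: 52 × 10 = 520
  P3→Retailer1: 49 × 14 = 686
  P3→Retailer2: 2 × 5 = 10
  P3→Retailer3: 29 × 11 = 319
  P3→Retailer4: 39 × 7 = 273
Total cost = 2300.
The route P2→Retailer2 is not used.

0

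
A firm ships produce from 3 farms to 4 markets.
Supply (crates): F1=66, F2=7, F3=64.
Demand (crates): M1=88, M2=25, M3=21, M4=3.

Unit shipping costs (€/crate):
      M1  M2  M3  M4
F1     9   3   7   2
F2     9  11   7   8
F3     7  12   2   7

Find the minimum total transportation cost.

An optimal shipping plan:
  F1–M1: 38 × €9 = €342
  F1–M2: 25 × €3 = €75
  F1–M4: 3 × €2 = €6
  F2–M1: 7 × €9 = €63
  F3–M1: 43 × €7 = €301
  F3–M3: 21 × €2 = €42
Total = 342 + 75 + 6 + 63 + 301 + 42 = €829.

829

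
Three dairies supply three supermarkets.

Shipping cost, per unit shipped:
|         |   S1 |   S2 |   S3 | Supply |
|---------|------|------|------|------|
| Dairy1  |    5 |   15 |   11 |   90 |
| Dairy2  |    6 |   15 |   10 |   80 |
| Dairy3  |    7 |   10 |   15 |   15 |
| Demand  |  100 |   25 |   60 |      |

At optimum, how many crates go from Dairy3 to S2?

15

Optimal shipments:
  Dairy1–S1: 90 × 5 = 450
  Dairy2–S1: 10 × 6 = 60
  Dairy2–S2: 10 × 15 = 150
  Dairy2–S3: 60 × 10 = 600
  Dairy3–S2: 15 × 10 = 150
Total cost = 1410.
So Dairy3→S2 carries 15 crates.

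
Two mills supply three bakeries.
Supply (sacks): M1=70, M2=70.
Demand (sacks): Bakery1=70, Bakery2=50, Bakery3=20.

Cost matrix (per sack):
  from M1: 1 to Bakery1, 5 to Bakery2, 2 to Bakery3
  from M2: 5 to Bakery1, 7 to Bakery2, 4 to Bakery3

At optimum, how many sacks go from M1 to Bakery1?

70

Solving gives:
  M1 to Bakery1: 70 × 1 = 70
  M2 to Bakery2: 50 × 7 = 350
  M2 to Bakery3: 20 × 4 = 80
Total cost = 500.
So M1→Bakery1 carries 70 sacks.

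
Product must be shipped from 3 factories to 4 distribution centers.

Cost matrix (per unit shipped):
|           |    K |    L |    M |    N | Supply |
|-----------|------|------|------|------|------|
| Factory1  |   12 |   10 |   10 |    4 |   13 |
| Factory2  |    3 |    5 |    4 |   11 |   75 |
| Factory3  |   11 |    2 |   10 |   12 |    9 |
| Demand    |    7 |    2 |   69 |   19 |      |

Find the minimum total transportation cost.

431

A cheapest plan:
  Factory1→N: 13 × 4 = 52
  Factory2→K: 7 × 3 = 21
  Factory2→M: 68 × 4 = 272
  Factory3→L: 2 × 2 = 4
  Factory3→M: 1 × 10 = 10
  Factory3→N: 6 × 12 = 72
Total = 52 + 21 + 272 + 4 + 10 + 72 = 431.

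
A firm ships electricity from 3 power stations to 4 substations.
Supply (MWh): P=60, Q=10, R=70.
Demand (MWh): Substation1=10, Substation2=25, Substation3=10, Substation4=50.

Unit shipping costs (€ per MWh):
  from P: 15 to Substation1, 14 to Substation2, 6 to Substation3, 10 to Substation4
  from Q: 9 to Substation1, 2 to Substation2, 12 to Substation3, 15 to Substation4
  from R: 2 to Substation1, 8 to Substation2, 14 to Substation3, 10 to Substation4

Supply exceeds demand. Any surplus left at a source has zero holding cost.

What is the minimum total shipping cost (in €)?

An optimal shipping plan:
  P–Substation3: 10 × €6 = €60
  P–Substation4: 5 × €10 = €50
  Q–Substation2: 10 × €2 = €20
  R–Substation1: 10 × €2 = €20
  R–Substation2: 15 × €8 = €120
  R–Substation4: 45 × €10 = €450
Total = 60 + 50 + 20 + 20 + 120 + 450 = €720.

720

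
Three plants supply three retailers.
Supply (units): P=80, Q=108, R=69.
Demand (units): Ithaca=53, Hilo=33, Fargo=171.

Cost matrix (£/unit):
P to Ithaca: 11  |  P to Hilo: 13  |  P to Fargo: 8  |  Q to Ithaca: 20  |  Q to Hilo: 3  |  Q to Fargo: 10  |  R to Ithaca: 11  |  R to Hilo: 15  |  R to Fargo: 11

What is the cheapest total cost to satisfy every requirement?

A cheapest plan:
  P–Fargo: 80 × £8 = £640
  Q–Hilo: 33 × £3 = £99
  Q–Fargo: 75 × £10 = £750
  R–Ithaca: 53 × £11 = £583
  R–Fargo: 16 × £11 = £176
Total = 640 + 99 + 750 + 583 + 176 = £2248.

2248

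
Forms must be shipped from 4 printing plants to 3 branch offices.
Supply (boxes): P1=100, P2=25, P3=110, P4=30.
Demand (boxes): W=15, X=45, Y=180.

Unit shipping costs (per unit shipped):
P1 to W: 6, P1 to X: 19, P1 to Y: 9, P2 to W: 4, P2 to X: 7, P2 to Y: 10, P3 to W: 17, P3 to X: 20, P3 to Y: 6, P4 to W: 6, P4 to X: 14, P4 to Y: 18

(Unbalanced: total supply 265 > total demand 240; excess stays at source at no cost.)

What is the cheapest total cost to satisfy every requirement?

A cheapest plan:
  P1 to W: 15 × 6 = 90
  P1 to Y: 70 × 9 = 630
  P2 to X: 25 × 7 = 175
  P3 to Y: 110 × 6 = 660
  P4 to X: 20 × 14 = 280
Total = 90 + 630 + 175 + 660 + 280 = 1835.

1835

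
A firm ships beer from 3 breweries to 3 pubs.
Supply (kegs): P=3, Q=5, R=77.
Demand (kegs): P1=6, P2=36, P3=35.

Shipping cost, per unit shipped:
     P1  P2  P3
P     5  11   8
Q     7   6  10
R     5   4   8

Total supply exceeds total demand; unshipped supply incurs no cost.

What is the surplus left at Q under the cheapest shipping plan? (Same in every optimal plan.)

5

An optimal plan:
  R to P1: 6 kegs
  R to P2: 36 kegs
  R to P3: 35 kegs
Total cost = 454.
Q ships 0 of its 5, leaving 5.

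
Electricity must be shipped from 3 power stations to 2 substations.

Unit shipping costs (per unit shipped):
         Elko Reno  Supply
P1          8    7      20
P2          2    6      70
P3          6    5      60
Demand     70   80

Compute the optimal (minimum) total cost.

Optimal allocation:
  P1–Reno: 20 MWh
  P2–Elko: 70 MWh
  P3–Reno: 60 MWh
Total cost = 580.

580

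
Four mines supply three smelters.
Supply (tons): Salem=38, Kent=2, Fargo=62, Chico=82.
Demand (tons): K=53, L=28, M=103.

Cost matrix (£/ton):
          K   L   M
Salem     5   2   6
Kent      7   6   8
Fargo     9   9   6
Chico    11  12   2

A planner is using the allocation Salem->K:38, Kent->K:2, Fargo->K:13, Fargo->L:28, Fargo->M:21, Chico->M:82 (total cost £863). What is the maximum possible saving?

84

Current plan cost = 38·5 + 2·7 + 13·9 + 28·9 + 21·6 + 82·2 = £863.
Optimal plan:
  Salem→K: 10 × £5 = £50
  Salem→L: 28 × £2 = £56
  Kent→K: 2 × £7 = £14
  Fargo→K: 41 × £9 = £369
  Fargo→M: 21 × £6 = £126
  Chico→M: 82 × £2 = £164
Optimal cost = £779.
Saving = 863 − 779 = £84.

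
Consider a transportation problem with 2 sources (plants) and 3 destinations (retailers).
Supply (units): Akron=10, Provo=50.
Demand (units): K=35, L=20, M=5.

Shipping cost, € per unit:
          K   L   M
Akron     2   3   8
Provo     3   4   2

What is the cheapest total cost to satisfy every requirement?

185

Optimal allocation:
  Akron to K: 10 units
  Provo to K: 25 units
  Provo to L: 20 units
  Provo to M: 5 units
Total cost = €185.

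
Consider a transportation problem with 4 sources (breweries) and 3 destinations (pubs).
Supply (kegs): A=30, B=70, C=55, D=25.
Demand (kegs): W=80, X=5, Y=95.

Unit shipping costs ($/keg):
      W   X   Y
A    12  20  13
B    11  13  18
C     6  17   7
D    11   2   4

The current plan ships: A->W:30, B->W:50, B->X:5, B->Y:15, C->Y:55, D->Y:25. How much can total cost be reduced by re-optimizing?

Current plan cost = 30·12 + 50·11 + 5·13 + 15·18 + 55·7 + 25·4 = $1730.
Optimal plan:
  A to Y: 30 × $13 = $390
  B to W: 70 × $11 = $770
  C to W: 10 × $6 = $60
  C to Y: 45 × $7 = $315
  D to X: 5 × $2 = $10
  D to Y: 20 × $4 = $80
Optimal cost = $1625.
Saving = 1730 − 1625 = $105.

105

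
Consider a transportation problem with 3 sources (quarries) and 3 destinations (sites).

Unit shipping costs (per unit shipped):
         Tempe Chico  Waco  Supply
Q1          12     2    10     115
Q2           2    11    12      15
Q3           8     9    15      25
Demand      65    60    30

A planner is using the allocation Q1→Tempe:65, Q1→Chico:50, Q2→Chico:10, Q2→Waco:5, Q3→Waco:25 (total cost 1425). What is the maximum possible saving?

475

Current plan cost = 65·12 + 50·2 + 10·11 + 5·12 + 25·15 = 1425.
Optimal plan:
  Q1->Tempe: 25 × 12 = 300
  Q1->Chico: 60 × 2 = 120
  Q1->Waco: 30 × 10 = 300
  Q2->Tempe: 15 × 2 = 30
  Q3->Tempe: 25 × 8 = 200
Optimal cost = 950.
Saving = 1425 − 950 = 475.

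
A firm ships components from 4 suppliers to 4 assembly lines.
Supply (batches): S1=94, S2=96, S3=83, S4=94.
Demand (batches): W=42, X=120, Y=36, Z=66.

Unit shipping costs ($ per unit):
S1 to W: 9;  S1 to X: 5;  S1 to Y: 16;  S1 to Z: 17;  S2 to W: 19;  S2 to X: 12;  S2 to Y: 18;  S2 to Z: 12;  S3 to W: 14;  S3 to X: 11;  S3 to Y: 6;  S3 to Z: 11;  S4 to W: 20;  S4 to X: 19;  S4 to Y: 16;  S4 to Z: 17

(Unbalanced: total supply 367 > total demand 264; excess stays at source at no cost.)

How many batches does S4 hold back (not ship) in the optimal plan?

94

Minimum-cost shipments:
  S1 to X: 94 batches
  S2 to X: 26 batches
  S2 to Z: 61 batches
  S3 to W: 42 batches
  S3 to Y: 36 batches
  S3 to Z: 5 batches
Total cost = $2373.
S4 ships 0 of its 94, leaving 94.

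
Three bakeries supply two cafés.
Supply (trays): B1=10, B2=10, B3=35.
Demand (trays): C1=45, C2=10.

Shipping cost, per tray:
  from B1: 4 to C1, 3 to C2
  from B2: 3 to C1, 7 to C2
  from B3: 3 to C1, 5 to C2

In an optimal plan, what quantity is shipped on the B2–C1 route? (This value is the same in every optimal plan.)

10

Solving gives:
  B1→C2: 10 × 3 = 30
  B2→C1: 10 × 3 = 30
  B3→C1: 35 × 3 = 105
Total cost = 165.
So B2→C1 carries 10 trays.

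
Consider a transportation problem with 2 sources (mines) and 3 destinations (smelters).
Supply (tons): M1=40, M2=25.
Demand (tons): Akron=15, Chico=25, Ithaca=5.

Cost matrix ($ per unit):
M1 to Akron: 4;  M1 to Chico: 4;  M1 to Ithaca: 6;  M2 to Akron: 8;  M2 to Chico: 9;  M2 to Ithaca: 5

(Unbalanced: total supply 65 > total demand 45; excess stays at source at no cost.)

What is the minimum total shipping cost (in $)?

An optimal shipping plan:
  M1→Akron: 15 × $4 = $60
  M1→Chico: 25 × $4 = $100
  M2→Ithaca: 5 × $5 = $25
Total = 60 + 100 + 25 = $185.
(Supply check: M1 ships 40; M2 ships 5.)

185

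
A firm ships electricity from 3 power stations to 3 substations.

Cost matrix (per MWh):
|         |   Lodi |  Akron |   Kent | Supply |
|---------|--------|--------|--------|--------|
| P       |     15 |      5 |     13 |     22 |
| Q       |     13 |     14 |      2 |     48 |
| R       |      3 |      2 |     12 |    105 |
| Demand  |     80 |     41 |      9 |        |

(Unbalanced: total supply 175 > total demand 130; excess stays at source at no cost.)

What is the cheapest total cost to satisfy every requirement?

388

Optimal allocation:
  P->Akron: 16 MWh
  Q->Kent: 9 MWh
  R->Lodi: 80 MWh
  R->Akron: 25 MWh
Total cost = 388.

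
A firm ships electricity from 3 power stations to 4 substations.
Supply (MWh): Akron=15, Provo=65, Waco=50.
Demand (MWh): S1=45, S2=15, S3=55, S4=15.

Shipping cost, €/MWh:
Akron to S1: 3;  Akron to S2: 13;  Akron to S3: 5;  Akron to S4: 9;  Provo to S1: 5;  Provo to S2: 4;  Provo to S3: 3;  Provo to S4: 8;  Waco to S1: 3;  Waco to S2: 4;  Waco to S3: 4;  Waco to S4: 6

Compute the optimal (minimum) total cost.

A cheapest plan:
  Akron to S1: 15 × €3 = €45
  Provo to S2: 10 × €4 = €40
  Provo to S3: 55 × €3 = €165
  Waco to S1: 30 × €3 = €90
  Waco to S2: 5 × €4 = €20
  Waco to S4: 15 × €6 = €90
Total = 45 + 40 + 165 + 90 + 20 + 90 = €450.

450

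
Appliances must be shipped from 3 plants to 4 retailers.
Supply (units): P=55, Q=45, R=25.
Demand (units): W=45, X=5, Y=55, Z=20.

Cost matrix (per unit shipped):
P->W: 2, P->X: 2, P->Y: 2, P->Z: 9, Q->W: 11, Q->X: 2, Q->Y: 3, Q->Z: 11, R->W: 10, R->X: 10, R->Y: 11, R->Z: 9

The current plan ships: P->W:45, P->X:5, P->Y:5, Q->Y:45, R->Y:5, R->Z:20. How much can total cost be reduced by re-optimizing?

Current plan cost = 45·2 + 5·2 + 5·2 + 45·3 + 5·11 + 20·9 = 480.
Optimal plan:
  P to W: 40 × 2 = 80
  P to Y: 15 × 2 = 30
  Q to X: 5 × 2 = 10
  Q to Y: 40 × 3 = 120
  R to W: 5 × 10 = 50
  R to Z: 20 × 9 = 180
Optimal cost = 470.
Saving = 480 − 470 = 10.

10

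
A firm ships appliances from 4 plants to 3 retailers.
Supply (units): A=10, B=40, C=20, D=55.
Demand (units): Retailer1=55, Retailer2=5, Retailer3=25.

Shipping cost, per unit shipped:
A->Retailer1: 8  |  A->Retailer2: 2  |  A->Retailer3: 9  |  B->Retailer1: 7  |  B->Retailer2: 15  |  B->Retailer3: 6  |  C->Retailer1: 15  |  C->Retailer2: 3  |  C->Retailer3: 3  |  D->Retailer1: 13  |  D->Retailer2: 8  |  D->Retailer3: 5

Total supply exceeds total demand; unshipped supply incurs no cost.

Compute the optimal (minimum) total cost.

An optimal shipping plan:
  A to Retailer1: 10 × 8 = 80
  B to Retailer1: 40 × 7 = 280
  C to Retailer2: 5 × 3 = 15
  C to Retailer3: 15 × 3 = 45
  D to Retailer1: 5 × 13 = 65
  D to Retailer3: 10 × 5 = 50
Total = 80 + 280 + 15 + 45 + 65 + 50 = 535.

535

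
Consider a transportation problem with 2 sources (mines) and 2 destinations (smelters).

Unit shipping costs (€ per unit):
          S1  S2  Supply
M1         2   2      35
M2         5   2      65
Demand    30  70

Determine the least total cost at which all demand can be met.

200

One minimum-cost allocation:
  M1->S1: 30 × €2 = €60
  M1->S2: 5 × €2 = €10
  M2->S2: 65 × €2 = €130
Total = 60 + 10 + 130 = €200.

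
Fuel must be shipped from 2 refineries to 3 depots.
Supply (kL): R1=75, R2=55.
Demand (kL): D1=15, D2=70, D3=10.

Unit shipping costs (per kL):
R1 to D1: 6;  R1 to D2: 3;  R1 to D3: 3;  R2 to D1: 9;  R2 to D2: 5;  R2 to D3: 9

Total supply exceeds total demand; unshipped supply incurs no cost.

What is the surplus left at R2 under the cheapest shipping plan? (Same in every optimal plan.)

35

An optimal plan:
  R1→D1: 15 × 6 = 90
  R1→D2: 50 × 3 = 150
  R1→D3: 10 × 3 = 30
  R2→D2: 20 × 5 = 100
Total cost = 370.
R2 ships 20 of its 55, leaving 35.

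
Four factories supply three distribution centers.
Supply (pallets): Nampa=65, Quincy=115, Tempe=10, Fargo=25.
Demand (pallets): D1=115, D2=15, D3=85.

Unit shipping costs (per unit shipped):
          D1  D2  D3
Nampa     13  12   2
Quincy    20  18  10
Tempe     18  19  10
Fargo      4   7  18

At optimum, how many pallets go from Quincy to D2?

15

Optimal shipments:
  Nampa→D3: 65 pallets
  Quincy→D1: 80 pallets
  Quincy→D2: 15 pallets
  Quincy→D3: 20 pallets
  Tempe→D1: 10 pallets
  Fargo→D1: 25 pallets
Total cost = 2480.
So Quincy→D2 carries 15 pallets.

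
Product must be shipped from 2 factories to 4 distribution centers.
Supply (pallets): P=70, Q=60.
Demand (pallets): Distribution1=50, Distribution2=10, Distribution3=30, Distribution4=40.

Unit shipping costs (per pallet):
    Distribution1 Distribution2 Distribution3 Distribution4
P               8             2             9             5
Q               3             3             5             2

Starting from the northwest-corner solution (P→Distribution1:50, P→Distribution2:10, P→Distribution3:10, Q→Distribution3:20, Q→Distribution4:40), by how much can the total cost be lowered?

90

Current plan cost = 50·8 + 10·2 + 10·9 + 20·5 + 40·2 = 690.
Optimal plan:
  P→Distribution2: 10 × 2 = 20
  P→Distribution3: 20 × 9 = 180
  P→Distribution4: 40 × 5 = 200
  Q→Distribution1: 50 × 3 = 150
  Q→Distribution3: 10 × 5 = 50
Optimal cost = 600.
Saving = 690 − 600 = 90.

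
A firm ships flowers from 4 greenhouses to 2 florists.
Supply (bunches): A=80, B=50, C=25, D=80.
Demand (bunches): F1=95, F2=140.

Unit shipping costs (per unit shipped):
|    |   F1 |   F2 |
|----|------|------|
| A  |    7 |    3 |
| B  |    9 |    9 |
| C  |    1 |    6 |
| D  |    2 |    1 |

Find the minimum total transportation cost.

815

An optimal shipping plan:
  A–F2: 80 bunches
  B–F1: 50 bunches
  C–F1: 25 bunches
  D–F1: 20 bunches
  D–F2: 60 bunches
Total cost = 815.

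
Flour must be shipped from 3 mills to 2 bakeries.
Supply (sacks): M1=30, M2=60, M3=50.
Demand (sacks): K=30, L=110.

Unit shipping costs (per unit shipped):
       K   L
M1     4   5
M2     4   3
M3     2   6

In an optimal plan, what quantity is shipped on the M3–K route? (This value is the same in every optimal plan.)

30

Optimal shipments:
  M1->L: 30 × 5 = 150
  M2->L: 60 × 3 = 180
  M3->K: 30 × 2 = 60
  M3->L: 20 × 6 = 120
Total cost = 510.
So M3→K carries 30 sacks.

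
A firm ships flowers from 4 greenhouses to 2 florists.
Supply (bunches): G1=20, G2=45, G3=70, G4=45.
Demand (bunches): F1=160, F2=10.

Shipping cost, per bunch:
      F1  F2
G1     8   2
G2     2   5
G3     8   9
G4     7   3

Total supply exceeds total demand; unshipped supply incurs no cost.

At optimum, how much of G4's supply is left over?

0

Minimum-cost shipments:
  G1 to F2: 10 × 2 = 20
  G2 to F1: 45 × 2 = 90
  G3 to F1: 70 × 8 = 560
  G4 to F1: 45 × 7 = 315
Total cost = 985.
G4 ships 45 of its 45, leaving 0.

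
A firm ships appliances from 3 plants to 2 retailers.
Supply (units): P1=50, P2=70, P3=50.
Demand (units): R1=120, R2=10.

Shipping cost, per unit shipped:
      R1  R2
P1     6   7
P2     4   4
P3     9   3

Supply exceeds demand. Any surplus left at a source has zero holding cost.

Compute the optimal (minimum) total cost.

An optimal shipping plan:
  P1 to R1: 50 units
  P2 to R1: 70 units
  P3 to R2: 10 units
Total cost = 610.

610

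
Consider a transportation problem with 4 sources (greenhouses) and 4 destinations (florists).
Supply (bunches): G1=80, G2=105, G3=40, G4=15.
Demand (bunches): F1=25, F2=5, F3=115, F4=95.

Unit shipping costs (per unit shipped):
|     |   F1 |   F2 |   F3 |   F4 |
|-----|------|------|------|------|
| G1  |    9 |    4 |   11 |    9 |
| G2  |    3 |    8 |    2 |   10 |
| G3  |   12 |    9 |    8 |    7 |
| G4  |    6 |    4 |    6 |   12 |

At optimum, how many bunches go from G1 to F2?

5

Optimal shipments:
  G1–F1: 20 bunches
  G1–F2: 5 bunches
  G1–F4: 55 bunches
  G2–F3: 105 bunches
  G3–F4: 40 bunches
  G4–F1: 5 bunches
  G4–F3: 10 bunches
Total cost = 1275.
So G1→F2 carries 5 bunches.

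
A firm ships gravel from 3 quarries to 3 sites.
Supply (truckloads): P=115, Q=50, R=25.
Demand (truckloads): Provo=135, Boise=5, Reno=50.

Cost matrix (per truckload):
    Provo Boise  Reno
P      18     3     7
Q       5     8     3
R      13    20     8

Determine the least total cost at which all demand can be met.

2020

Optimal allocation:
  P–Provo: 60 × 18 = 1080
  P–Boise: 5 × 3 = 15
  P–Reno: 50 × 7 = 350
  Q–Provo: 50 × 5 = 250
  R–Provo: 25 × 13 = 325
Total = 1080 + 15 + 350 + 250 + 325 = 2020.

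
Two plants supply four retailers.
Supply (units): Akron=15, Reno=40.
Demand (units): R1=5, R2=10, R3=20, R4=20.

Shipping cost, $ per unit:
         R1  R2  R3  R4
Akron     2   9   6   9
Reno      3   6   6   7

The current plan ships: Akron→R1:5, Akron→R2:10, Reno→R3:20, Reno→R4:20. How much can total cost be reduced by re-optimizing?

Current plan cost = 5·2 + 10·9 + 20·6 + 20·7 = $360.
Optimal plan:
  Akron→R1: 5 units
  Akron→R3: 10 units
  Reno→R2: 10 units
  Reno→R3: 10 units
  Reno→R4: 20 units
Optimal cost = $330.
Saving = 360 − 330 = $30.

30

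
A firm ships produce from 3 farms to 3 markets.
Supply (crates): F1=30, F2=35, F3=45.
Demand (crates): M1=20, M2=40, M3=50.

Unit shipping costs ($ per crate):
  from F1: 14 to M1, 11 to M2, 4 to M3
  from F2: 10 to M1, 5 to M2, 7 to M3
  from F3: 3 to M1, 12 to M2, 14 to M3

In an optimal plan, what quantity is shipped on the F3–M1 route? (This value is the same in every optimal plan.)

Solving gives:
  F1→M3: 30 × $4 = $120
  F2→M2: 15 × $5 = $75
  F2→M3: 20 × $7 = $140
  F3→M1: 20 × $3 = $60
  F3→M2: 25 × $12 = $300
Total cost = $695.
So F3→M1 carries 20 crates.

20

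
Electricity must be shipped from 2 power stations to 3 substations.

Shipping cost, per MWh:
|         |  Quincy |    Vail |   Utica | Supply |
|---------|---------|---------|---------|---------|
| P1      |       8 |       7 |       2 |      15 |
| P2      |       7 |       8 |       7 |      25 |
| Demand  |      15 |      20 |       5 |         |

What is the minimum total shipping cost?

One minimum-cost allocation:
  P1->Vail: 10 × 7 = 70
  P1->Utica: 5 × 2 = 10
  P2->Quincy: 15 × 7 = 105
  P2->Vail: 10 × 8 = 80
Total = 70 + 10 + 105 + 80 = 265.

265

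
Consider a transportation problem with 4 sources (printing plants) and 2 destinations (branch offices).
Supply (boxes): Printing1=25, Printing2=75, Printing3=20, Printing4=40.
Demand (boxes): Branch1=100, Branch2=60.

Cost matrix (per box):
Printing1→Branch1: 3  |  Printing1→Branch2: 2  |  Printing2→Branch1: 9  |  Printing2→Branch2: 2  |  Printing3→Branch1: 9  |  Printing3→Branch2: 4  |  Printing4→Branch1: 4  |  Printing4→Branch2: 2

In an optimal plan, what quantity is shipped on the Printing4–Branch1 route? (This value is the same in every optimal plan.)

40

Optimal shipments:
  Printing1 to Branch1: 25 × 3 = 75
  Printing2 to Branch1: 15 × 9 = 135
  Printing2 to Branch2: 60 × 2 = 120
  Printing3 to Branch1: 20 × 9 = 180
  Printing4 to Branch1: 40 × 4 = 160
Total cost = 670.
So Printing4→Branch1 carries 40 boxes.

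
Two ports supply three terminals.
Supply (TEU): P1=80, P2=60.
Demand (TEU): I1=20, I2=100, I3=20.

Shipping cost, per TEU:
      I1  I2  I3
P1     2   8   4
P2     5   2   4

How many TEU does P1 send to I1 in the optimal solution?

20

Optimal shipments:
  P1→I1: 20 × 2 = 40
  P1→I2: 40 × 8 = 320
  P1→I3: 20 × 4 = 80
  P2→I2: 60 × 2 = 120
Total cost = 560.
So P1→I1 carries 20 TEU.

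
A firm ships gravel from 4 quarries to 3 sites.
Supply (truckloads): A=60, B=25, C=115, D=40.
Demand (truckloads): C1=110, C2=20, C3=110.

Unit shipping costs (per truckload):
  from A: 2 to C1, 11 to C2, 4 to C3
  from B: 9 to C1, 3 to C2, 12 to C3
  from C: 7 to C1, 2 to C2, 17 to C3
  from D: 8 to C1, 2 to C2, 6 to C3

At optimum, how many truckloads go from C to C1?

Solving gives:
  A→C3: 60 × 4 = 240
  B→C2: 15 × 3 = 45
  B→C3: 10 × 12 = 120
  C→C1: 110 × 7 = 770
  C→C2: 5 × 2 = 10
  D→C3: 40 × 6 = 240
Total cost = 1425.
So C→C1 carries 110 truckloads.

110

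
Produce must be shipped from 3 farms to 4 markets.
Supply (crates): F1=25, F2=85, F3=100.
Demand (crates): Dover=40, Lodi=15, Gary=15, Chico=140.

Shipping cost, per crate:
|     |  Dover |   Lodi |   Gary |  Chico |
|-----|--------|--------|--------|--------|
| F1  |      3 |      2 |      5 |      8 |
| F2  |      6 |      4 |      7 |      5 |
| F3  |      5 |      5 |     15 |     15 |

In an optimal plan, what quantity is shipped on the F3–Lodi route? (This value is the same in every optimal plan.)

15

Optimal shipments:
  F1->Gary: 15 crates
  F1->Chico: 10 crates
  F2->Chico: 85 crates
  F3->Dover: 40 crates
  F3->Lodi: 15 crates
  F3->Chico: 45 crates
Total cost = 1530.
So F3→Lodi carries 15 crates.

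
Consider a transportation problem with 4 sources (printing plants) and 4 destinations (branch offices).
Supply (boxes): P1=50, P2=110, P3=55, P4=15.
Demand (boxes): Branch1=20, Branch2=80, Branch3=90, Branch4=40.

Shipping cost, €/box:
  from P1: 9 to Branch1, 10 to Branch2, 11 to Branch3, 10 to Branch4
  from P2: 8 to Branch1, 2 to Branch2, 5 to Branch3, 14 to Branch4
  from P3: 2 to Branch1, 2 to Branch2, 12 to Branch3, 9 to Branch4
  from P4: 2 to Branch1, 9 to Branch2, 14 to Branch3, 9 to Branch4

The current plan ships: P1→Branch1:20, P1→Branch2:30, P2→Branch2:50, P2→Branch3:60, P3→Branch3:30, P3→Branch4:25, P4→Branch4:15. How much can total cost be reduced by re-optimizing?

Current plan cost = 20·9 + 30·10 + 50·2 + 60·5 + 30·12 + 25·9 + 15·9 = €1600.
Optimal plan:
  P1–Branch3: 10 × €11 = €110
  P1–Branch4: 40 × €10 = €400
  P2–Branch2: 30 × €2 = €60
  P2–Branch3: 80 × €5 = €400
  P3–Branch1: 5 × €2 = €10
  P3–Branch2: 50 × €2 = €100
  P4–Branch1: 15 × €2 = €30
Optimal cost = €1110.
Saving = 1600 − 1110 = €490.

490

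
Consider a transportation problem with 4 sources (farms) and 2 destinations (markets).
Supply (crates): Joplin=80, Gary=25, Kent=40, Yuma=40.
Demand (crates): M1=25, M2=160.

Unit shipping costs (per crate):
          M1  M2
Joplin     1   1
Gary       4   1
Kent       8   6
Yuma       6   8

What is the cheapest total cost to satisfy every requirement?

One minimum-cost allocation:
  Joplin–M2: 80 × 1 = 80
  Gary–M2: 25 × 1 = 25
  Kent–M2: 40 × 6 = 240
  Yuma–M1: 25 × 6 = 150
  Yuma–M2: 15 × 8 = 120
Total = 80 + 25 + 240 + 150 + 120 = 615.
(Supply check: Joplin ships 80; Gary ships 25; Kent ships 40; Yuma ships 40.)

615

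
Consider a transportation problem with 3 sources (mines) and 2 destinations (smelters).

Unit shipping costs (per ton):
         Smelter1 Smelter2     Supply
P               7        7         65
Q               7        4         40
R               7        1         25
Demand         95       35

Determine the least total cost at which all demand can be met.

730

Optimal allocation:
  P->Smelter1: 65 tons
  Q->Smelter1: 30 tons
  Q->Smelter2: 10 tons
  R->Smelter2: 25 tons
Total cost = 730.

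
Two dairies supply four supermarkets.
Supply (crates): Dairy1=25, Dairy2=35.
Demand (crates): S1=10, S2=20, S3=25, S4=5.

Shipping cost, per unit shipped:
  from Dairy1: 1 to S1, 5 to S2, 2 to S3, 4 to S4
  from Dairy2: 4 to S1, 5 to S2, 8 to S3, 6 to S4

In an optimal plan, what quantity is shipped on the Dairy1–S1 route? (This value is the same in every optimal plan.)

0

The minimum-cost plan:
  Dairy1→S3: 25 × 2 = 50
  Dairy2→S1: 10 × 4 = 40
  Dairy2→S2: 20 × 5 = 100
  Dairy2→S4: 5 × 6 = 30
Total cost = 220.
The route Dairy1→S1 is not used.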